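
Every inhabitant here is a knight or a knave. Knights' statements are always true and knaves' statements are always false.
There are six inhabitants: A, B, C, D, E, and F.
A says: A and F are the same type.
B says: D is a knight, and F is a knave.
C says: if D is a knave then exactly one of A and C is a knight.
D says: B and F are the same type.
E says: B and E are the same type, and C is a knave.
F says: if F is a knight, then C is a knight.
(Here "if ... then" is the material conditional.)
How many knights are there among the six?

The unique consistent assignment is A=knave, B=knave, C=knight, D=knave, E=knave, F=knight.
That has 2 knights.

2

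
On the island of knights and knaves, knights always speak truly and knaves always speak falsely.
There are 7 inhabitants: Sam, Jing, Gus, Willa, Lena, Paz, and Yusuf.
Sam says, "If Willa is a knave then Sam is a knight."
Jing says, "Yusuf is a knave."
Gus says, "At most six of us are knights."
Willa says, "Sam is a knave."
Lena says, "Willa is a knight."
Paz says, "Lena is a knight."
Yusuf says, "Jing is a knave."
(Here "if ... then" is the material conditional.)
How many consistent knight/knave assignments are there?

2

Consistent assignments:
  Sam=knight, Jing=knight, Gus=knight, Willa=knave, Lena=knave, Paz=knave, Yusuf=knave
  Sam=knight, Jing=knave, Gus=knight, Willa=knave, Lena=knave, Paz=knave, Yusuf=knight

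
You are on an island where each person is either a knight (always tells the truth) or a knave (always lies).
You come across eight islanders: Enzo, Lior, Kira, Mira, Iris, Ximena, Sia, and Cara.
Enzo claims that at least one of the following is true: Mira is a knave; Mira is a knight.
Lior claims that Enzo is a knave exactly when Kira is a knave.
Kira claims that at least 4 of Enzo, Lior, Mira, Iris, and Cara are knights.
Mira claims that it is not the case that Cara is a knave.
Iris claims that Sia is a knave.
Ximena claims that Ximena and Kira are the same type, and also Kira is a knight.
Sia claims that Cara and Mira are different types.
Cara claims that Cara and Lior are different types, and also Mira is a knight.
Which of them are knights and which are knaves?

As a knight, Enzo's statement "at least one of the following is true: Mira is a knave; Mira is a knight" should be True; it is.
Since Lior is a knave, "Enzo is a knave exactly when Kira is a knave" needs to be false, which holds.
Kira is a knave, so "at least 4 of Enzo, Lior, Mira, Iris, and Cara are knights" must be false — and it is.
Since Mira is a knave, "it is not the case that Cara is a knave" needs to be false, which holds.
Iris (knight): "Sia is a knave" — True. ✓
As a knave, Ximena's statement "Ximena and Kira are the same type, and also Kira is a knight" should be false; it is.
Sia (knave): "Cara and Mira are different types" — false. ✓
As a knave, Cara's statement "Cara and Lior are different types, and also Mira is a knight" should be false; it is.

Knights: Enzo and Iris. Knaves: Lior, Kira, Mira, Ximena, Sia, and Cara.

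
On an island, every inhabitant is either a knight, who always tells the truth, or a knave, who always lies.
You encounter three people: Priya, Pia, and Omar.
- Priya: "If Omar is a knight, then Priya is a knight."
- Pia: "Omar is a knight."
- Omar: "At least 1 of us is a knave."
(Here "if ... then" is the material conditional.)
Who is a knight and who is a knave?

Knights: Pia and Omar. Knaves: Priya.

Suppose Priya is a knight. Then Priya's statement "if Omar is a knight, then Priya is a knight" would have to be true. Checking the 4 ways to assign the others, none is consistent with every speaker.
(For instance, with Pia=knight, Omar=knight, Omar's claim "at least 1 of us is a knave" comes out false where it would need to be true.)
So Priya must be a knave, making "if Omar is a knight, then Priya is a knight" false. Taking Priya=knave, Pia=knight, Omar=knight, each remaining statement checks out:
  Pia (knight): "Omar is a knight" — true. ✓
  Omar (knight): "at least 1 of us is a knave" — true. ✓
This is the unique consistent assignment.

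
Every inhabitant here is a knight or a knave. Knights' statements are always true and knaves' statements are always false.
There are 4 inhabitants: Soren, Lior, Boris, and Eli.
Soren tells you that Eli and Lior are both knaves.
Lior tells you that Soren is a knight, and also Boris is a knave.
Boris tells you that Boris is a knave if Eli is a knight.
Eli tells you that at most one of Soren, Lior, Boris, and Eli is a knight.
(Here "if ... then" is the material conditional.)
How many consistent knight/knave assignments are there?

Consistent assignments:
  Soren=knight, Lior=knave, Boris=knight, Eli=knave

1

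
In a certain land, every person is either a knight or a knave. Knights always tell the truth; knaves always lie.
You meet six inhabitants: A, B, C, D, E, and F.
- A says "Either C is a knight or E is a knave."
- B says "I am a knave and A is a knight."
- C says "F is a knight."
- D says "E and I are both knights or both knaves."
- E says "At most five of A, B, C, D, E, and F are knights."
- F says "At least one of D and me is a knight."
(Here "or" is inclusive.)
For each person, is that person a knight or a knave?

Knights: E. Knaves: A, B, C, D, and F.

Since A is a knave, "either C is a knight or E is a knave" needs to be False, which holds.
B is a knave, and the claim "I am a knave and A is a knight" is indeed False.
As a knave, C's statement "F is a knight" should be False; it is.
Since D is a knave, "E and I are both knights or both knaves" needs to be False, which holds.
E is a knight, so "at most five of A, B, C, D, E, and F are knights" must be True — and it is.
Since F is a knave, "at least one of D and me is a knight" needs to be False, which holds.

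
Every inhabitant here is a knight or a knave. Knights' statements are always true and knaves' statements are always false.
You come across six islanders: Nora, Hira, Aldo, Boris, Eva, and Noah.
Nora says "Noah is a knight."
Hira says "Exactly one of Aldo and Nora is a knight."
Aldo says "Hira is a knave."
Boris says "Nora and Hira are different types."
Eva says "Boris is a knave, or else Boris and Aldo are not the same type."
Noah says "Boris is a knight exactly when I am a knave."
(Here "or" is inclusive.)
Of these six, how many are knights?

4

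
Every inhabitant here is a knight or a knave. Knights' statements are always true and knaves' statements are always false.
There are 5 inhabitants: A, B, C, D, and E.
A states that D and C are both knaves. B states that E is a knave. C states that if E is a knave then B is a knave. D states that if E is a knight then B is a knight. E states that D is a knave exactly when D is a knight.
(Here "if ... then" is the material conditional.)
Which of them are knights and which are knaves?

As a knave, A's statement "D and C are both knaves" should be false; it is.
As a knight, B's statement "E is a knave" should be true; it is.
C is a knave, so "if E is a knave then B is a knave" must be false — and it is.
D is a knight, so "if E is a knight then B is a knight" must be true — and it is.
E (knave): "D is a knave exactly when D is a knight" — false. ✓

A is a knave, B is a knight, C is a knave, D is a knight, and E is a knave.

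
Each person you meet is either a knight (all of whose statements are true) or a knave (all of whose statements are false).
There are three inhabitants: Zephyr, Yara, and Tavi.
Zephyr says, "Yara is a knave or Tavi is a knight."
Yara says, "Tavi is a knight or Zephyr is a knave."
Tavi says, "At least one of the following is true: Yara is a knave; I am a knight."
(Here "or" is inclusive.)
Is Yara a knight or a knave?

Yara is a knight.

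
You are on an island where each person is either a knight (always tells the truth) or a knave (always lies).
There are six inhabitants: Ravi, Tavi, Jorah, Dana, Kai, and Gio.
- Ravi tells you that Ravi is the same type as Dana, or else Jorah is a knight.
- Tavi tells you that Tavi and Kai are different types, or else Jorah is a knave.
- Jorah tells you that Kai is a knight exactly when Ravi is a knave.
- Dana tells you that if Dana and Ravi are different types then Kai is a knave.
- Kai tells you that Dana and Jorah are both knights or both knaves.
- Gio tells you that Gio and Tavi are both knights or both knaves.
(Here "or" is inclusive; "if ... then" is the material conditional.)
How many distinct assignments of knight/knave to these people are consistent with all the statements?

Consistent assignments:
  Ravi=knave, Tavi=knight, Jorah=knave, Dana=knight, Kai=knave, Gio=knight
  Ravi=knave, Tavi=knight, Jorah=knave, Dana=knight, Kai=knave, Gio=knave

2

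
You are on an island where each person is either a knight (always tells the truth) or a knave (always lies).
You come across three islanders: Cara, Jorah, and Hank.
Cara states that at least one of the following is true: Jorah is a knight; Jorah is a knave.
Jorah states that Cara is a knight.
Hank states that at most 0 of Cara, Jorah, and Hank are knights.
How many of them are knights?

The unique consistent assignment is Cara=knight, Jorah=knight, Hank=knave.
That has 2 knights.

2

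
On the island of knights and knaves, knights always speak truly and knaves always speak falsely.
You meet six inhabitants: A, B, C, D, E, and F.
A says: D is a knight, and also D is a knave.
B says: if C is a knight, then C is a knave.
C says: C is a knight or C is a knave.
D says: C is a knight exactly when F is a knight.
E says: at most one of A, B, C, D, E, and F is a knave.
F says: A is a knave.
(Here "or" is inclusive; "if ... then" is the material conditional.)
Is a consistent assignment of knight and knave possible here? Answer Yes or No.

Yes

One consistent assignment: A=knave, B=knave, C=knight, D=knight, E=knave, F=knight.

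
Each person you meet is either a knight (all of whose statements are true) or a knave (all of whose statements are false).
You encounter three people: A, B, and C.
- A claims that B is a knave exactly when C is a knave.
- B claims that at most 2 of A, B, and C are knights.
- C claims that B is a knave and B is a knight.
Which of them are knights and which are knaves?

Suppose A is a knight. Then A's statement "B is a knave exactly when C is a knave" would have to be true. Checking the 4 ways to assign the others, none is consistent with every speaker.
(For instance, with B=knight, C=knave, A's claim "B is a knave exactly when C is a knave" comes out false where it would need to be true.)
So A must be a knave, making "B is a knave exactly when C is a knave" false. Taking A=knave, B=knight, C=knave, each remaining statement checks out:
  B (knight): "at most 2 of A, B, and C are knights" — true. ✓
  C (knave): "B is a knave and B is a knight" — false. ✓
This is the unique consistent assignment.

Knights: B. Knaves: A and C.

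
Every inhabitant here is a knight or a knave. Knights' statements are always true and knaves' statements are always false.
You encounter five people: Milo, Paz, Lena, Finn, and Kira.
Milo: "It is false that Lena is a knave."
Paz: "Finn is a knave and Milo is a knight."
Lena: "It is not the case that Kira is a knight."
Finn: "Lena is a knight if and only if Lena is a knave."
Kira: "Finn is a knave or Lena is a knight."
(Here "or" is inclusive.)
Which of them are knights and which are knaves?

Suppose Milo is a knight. Then Milo's statement "it is false that Lena is a knave" would have to be true. Checking the 16 ways to assign the others, none is consistent with every speaker.
(For instance, with Paz=knave, Lena=knave, Finn=knave, Kira=knight, Milo's claim "it is false that Lena is a knave" comes out false where it would need to be true.)
So Milo must be a knave, making "it is false that Lena is a knave" false. Taking Milo=knave, Paz=knave, Lena=knave, Finn=knave, Kira=knight, each remaining statement checks out:
  Paz (knave): "Finn is a knave and Milo is a knight" — false. ✓
  Lena (knave): "it is not the case that Kira is a knight" — false. ✓
  Finn (knave): "Lena is a knight if and only if Lena is a knave" — false. ✓
  Kira (knight): "Finn is a knave or Lena is a knight" — true. ✓
This is the unique consistent assignment.

Milo is a knave, Paz is a knave, Lena is a knave, Finn is a knave, and Kira is a knight.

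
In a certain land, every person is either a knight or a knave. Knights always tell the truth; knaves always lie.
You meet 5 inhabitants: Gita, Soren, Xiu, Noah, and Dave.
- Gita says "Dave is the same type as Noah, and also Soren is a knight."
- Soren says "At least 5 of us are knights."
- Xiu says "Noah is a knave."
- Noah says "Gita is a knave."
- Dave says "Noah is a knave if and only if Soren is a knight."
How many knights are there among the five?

2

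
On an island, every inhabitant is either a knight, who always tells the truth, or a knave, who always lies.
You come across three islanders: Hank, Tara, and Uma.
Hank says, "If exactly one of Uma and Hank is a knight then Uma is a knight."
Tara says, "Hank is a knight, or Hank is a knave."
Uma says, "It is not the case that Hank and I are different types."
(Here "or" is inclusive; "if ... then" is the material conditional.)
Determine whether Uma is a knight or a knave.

Consistent assignments: {Hank=knight, Tara=knight, Uma=knight}
In every consistent assignment, Uma is a knight.

Uma is a knight.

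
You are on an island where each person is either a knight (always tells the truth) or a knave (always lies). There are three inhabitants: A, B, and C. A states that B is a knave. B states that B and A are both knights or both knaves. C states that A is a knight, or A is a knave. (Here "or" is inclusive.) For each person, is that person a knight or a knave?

A is a knight, B is a knave, and C is a knight.

Suppose A is a knave. Then A's statement "B is a knave" would have to be false. Checking the 4 ways to assign the others, none is consistent with every speaker.
(For instance, with B=knave, C=knight, A's claim "B is a knave" comes out true where it would need to be false.)
So A must be a knight, making "B is a knave" true. Taking A=knight, B=knave, C=knight, each remaining statement checks out:
  B (knave): "B and A are both knights or both knaves" — false. ✓
  C (knight): "A is a knight, or A is a knave" — true. ✓
This is the unique consistent assignment.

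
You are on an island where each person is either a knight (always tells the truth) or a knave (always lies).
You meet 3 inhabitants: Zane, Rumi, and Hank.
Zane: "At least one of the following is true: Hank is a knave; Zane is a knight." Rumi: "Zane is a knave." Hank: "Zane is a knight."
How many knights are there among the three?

2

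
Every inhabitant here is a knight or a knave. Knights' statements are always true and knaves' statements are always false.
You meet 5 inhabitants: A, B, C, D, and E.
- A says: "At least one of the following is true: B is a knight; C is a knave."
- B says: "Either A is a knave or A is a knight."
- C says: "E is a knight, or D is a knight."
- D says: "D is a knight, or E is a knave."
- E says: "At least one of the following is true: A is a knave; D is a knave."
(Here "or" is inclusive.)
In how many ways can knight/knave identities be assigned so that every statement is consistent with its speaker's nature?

2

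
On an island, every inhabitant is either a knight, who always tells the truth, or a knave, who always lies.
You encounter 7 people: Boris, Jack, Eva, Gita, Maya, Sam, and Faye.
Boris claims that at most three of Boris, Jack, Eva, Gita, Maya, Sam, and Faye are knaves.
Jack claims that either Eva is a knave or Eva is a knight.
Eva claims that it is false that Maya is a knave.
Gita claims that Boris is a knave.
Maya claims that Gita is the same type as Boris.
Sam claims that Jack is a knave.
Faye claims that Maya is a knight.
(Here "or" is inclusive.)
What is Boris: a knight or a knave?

Consistent assignments: {Boris=knave, Jack=knight, Eva=knave, Gita=knight, Maya=knave, Sam=knave, Faye=knave}
In every consistent assignment, Boris is a knave.

Boris is a knave.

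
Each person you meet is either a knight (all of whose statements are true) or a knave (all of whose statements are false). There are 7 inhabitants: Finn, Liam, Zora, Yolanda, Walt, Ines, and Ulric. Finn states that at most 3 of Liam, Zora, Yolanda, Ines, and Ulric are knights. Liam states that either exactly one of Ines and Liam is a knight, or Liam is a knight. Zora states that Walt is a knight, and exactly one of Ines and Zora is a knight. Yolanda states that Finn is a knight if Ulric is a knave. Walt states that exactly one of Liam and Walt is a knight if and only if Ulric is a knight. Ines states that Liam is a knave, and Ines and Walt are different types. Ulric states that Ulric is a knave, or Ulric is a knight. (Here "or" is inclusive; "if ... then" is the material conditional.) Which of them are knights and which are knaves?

Knights: Finn, Yolanda, and Ulric. Knaves: Liam, Zora, Walt, and Ines.

Finn is a knight, so "at most 3 of Liam, Zora, Yolanda, Ines, and Ulric are knights" must be true — and it is.
Liam is a knave, so "either exactly one of Ines and Liam is a knight, or Liam is a knight" must be False — and it is.
Since Zora is a knave, "Walt is a knight, and exactly one of Ines and Zora is a knight" needs to be False, which holds.
Since Yolanda is a knight, "Finn is a knight if Ulric is a knave" needs to be true, which holds.
Walt is a knave, so "exactly one of Liam and Walt is a knight if and only if Ulric is a knight" must be False — and it is.
Ines (knave): "Liam is a knave, and Ines and Walt are different types" — False. ✓
As a knight, Ulric's statement "Ulric is a knave, or Ulric is a knight" should be true; it is.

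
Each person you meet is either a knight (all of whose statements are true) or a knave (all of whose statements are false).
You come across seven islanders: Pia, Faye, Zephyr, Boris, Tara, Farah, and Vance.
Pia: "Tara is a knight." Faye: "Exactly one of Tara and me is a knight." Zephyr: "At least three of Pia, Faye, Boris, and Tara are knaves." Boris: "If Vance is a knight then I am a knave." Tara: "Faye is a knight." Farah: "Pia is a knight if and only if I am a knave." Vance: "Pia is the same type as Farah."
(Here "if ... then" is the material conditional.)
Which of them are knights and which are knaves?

Since Pia is a knave, "Tara is a knight" needs to be False, which holds.
Faye is a knave; "exactly one of Tara and me is a knight" is False, as required.
Since Zephyr is a knight, "at least three of Pia, Faye, Boris, and Tara are knaves" needs to be True, which holds.
Boris is a knight, so "if Vance is a knight then I am a knave" must be True — and it is.
Tara is a knave, so "Faye is a knight" must be False — and it is.
As a knight, Farah's statement "Pia is a knight if and only if I am a knave" should be True; it is.
Vance is a knave; "Pia is the same type as Farah" is False, as required.

Knights: Zephyr, Boris, and Farah. Knaves: Pia, Faye, Tara, and Vance.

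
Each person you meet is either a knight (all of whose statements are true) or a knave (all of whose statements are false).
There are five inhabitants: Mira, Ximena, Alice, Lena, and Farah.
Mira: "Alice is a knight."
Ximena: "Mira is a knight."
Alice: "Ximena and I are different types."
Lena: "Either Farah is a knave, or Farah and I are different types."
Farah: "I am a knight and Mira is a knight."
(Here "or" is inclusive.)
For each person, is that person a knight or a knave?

Knights: Lena. Knaves: Mira, Ximena, Alice, and Farah.

Mira (knave): "Alice is a knight" — False. ✓
Ximena is a knave; "Mira is a knight" is False, as required.
Alice is a knave, so "Ximena and I are different types" must be False — and it is.
Since Lena is a knight, "either Farah is a knave, or Farah and I are different types" needs to be true, which holds.
Farah is a knave; "I am a knight and Mira is a knight" is False, as required.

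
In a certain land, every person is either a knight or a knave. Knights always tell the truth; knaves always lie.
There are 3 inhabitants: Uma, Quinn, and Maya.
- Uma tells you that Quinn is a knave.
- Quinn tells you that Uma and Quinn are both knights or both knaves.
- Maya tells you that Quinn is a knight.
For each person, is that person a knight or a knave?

Uma is a knight, so "Quinn is a knave" must be true — and it is.
Quinn is a knave, and the claim "Uma and Quinn are both knights or both knaves" is indeed False.
Maya is a knave, so "Quinn is a knight" must be False — and it is.

Uma is a knight, Quinn is a knave, and Maya is a knave.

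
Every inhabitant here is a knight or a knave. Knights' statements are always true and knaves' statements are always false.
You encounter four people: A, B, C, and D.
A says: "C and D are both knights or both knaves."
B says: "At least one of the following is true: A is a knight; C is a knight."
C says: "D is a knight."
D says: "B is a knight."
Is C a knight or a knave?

C is a knight.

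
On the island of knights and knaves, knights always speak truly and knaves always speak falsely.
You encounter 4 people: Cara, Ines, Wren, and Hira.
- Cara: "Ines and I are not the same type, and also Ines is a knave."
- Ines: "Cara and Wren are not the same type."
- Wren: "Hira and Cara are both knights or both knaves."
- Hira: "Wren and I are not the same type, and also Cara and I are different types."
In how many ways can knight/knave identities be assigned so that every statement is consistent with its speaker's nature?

Consistent assignments:
  Cara=knave, Ines=knight, Wren=knight, Hira=knave
  Cara=knave, Ines=knave, Wren=knave, Hira=knight

2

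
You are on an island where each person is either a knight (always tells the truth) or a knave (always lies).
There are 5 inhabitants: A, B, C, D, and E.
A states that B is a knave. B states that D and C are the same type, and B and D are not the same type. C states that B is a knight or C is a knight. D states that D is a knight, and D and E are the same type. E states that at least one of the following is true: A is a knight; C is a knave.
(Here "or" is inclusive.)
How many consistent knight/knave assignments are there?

3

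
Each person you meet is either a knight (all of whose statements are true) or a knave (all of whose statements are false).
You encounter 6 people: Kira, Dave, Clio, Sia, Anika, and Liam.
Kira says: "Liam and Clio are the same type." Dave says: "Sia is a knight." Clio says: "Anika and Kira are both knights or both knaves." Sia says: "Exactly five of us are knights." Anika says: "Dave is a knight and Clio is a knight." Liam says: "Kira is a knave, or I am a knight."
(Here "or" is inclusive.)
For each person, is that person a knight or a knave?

Kira (knight): "Liam and Clio are the same type" — true. ✓
Dave (knave): "Sia is a knight" — False. ✓
Clio is a knave, so "Anika and Kira are both knights or both knaves" must be False — and it is.
Sia is a knave, so "exactly five of us are knights" must be False — and it is.
Anika is a knave, so "Dave is a knight and Clio is a knight" must be False — and it is.
Liam is a knave, and the claim "Kira is a knave, or I am a knight" is indeed False.

Knights: Kira. Knaves: Dave, Clio, Sia, Anika, and Liam.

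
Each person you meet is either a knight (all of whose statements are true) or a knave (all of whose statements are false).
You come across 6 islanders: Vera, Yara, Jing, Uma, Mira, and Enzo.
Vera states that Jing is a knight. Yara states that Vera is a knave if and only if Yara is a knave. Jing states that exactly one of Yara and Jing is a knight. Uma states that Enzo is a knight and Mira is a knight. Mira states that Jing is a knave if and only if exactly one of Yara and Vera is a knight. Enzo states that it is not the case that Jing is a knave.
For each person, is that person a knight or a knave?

Vera is a knight, Yara is a knave, Jing is a knight, Uma is a knave, Mira is a knave, and Enzo is a knight.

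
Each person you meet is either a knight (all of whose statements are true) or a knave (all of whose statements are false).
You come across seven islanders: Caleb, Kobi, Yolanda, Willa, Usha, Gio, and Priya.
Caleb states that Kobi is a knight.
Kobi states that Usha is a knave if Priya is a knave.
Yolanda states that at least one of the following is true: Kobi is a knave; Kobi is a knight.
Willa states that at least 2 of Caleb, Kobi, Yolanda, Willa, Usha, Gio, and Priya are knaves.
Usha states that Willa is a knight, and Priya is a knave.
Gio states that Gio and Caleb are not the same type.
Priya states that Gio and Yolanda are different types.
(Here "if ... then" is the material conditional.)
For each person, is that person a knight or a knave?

Knights: Yolanda, Willa, Usha, and Gio. Knaves: Caleb, Kobi, and Priya.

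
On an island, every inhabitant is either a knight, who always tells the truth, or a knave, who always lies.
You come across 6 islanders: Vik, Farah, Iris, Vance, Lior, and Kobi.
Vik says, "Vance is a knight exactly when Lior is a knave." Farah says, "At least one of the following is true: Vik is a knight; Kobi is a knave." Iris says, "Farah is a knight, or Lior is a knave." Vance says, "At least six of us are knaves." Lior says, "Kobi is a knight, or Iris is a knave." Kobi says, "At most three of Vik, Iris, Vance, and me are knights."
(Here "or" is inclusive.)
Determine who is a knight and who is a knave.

Vik is a knight, so "Vance is a knight exactly when Lior is a knave" must be true — and it is.
Farah is a knight; "at least one of the following is true: Vik is a knight; Kobi is a knave" is true, as required.
Iris is a knight, so "Farah is a knight, or Lior is a knave" must be true — and it is.
Vance is a knave, and the claim "at least six of us are knaves" is indeed False.
Lior is a knight, so "Kobi is a knight, or Iris is a knave" must be true — and it is.
Kobi is a knight; "at most three of Vik, Iris, Vance, and me are knights" is true, as required.

Vik is a knight, Farah is a knight, Iris is a knight, Vance is a knave, Lior is a knight, and Kobi is a knight.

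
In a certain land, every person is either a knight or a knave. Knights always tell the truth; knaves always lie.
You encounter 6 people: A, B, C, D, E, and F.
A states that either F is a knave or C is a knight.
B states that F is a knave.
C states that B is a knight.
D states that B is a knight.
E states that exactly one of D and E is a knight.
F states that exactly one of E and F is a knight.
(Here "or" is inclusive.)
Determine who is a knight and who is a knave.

As a knave, A's statement "either F is a knave or C is a knight" should be false; it is.
B is a knave, so "F is a knave" must be false — and it is.
As a knave, C's statement "B is a knight" should be false; it is.
D (knave): "B is a knight" — false. ✓
E (knave): "exactly one of D and E is a knight" — false. ✓
Since F is a knight, "exactly one of E and F is a knight" needs to be True, which holds.

A is a knave, B is a knave, C is a knave, D is a knave, E is a knave, and F is a knight.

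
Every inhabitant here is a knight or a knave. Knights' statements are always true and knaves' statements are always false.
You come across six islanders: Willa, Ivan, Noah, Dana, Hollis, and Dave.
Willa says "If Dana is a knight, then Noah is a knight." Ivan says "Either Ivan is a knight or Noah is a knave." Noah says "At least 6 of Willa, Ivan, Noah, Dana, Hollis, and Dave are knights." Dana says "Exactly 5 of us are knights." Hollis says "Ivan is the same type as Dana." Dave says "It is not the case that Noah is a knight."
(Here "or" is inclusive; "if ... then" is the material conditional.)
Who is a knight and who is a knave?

Knights: Willa, Ivan, and Dave. Knaves: Noah, Dana, and Hollis.

Willa is a knight, so "if Dana is a knight, then Noah is a knight" must be true — and it is.
As a knight, Ivan's statement "either Ivan is a knight or Noah is a knave" should be true; it is.
Noah is a knave, so "at least 6 of Willa, Ivan, Noah, Dana, Hollis, and Dave are knights" must be false — and it is.
Since Dana is a knave, "exactly 5 of us are knights" needs to be false, which holds.
Hollis is a knave; "Ivan is the same type as Dana" is false, as required.
As a knight, Dave's statement "it is not the case that Noah is a knight" should be true; it is.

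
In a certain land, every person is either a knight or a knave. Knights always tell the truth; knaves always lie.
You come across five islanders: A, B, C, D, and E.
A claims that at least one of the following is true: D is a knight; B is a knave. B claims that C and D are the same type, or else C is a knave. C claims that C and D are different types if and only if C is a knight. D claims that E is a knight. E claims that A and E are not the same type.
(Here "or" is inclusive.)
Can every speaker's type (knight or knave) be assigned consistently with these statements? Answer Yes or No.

No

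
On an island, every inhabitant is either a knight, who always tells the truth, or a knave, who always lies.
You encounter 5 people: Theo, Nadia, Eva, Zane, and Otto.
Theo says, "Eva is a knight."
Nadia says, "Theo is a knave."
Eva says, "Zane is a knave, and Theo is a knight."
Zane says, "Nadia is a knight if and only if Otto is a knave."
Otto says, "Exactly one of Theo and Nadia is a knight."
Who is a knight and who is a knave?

Theo is a knave, Nadia is a knight, Eva is a knave, Zane is a knave, and Otto is a knight.

Theo is a knave, and the claim "Eva is a knight" is indeed false.
As a knight, Nadia's statement "Theo is a knave" should be True; it is.
Eva is a knave, and the claim "Zane is a knave, and Theo is a knight" is indeed false.
Zane is a knave, so "Nadia is a knight if and only if Otto is a knave" must be false — and it is.
Otto (knight): "exactly one of Theo and Nadia is a knight" — True. ✓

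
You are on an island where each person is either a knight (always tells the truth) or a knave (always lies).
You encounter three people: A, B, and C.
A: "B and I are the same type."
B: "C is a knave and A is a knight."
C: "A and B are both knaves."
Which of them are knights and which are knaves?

A is a knight; "B and I are the same type" is True, as required.
B (knight): "C is a knave and A is a knight" — True. ✓
C is a knave; "A and B are both knaves" is false, as required.

A is a knight, B is a knight, and C is a knave.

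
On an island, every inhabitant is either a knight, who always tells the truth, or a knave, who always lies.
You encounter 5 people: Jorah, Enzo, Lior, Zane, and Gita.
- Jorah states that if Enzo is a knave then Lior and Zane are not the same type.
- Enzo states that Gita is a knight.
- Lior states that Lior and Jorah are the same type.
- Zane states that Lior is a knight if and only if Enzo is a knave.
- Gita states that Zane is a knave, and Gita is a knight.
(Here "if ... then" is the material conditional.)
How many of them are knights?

4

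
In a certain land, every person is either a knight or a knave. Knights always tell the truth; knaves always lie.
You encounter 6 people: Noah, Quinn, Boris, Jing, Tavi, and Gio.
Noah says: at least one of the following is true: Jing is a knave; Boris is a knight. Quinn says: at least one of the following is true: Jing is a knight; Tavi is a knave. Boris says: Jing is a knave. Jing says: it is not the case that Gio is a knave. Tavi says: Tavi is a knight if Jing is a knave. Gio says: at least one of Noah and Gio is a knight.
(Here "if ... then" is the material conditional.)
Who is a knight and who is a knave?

As a knave, Noah's statement "at least one of the following is true: Jing is a knave; Boris is a knight" should be false; it is.
Quinn is a knight, and the claim "at least one of the following is true: Jing is a knight; Tavi is a knave" is indeed True.
Boris is a knave, and the claim "Jing is a knave" is indeed false.
As a knight, Jing's statement "it is not the case that Gio is a knave" should be True; it is.
As a knight, Tavi's statement "Tavi is a knight if Jing is a knave" should be True; it is.
Gio is a knight, so "at least one of Noah and Gio is a knight" must be True — and it is.

Knights: Quinn, Jing, Tavi, and Gio. Knaves: Noah and Boris.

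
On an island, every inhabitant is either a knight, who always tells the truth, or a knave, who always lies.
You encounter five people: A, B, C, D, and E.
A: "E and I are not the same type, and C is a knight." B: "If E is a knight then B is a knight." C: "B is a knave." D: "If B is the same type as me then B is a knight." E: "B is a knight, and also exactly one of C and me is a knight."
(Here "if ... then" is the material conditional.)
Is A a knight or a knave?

A is a knave.

Consistent assignments: {A=knave, B=knight, C=knave, D=knight, E=knight}; {A=knave, B=knight, C=knave, D=knight, E=knave}
In every consistent assignment, A is a knave.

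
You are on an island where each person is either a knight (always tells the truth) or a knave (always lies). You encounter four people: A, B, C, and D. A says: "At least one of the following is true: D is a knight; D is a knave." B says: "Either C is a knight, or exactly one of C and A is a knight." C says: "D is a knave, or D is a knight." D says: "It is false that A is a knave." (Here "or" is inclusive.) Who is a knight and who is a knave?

A (knight): "at least one of the following is true: D is a knight; D is a knave" — True. ✓
Since B is a knight, "either C is a knight, or exactly one of C and A is a knight" needs to be True, which holds.
As a knight, C's statement "D is a knave, or D is a knight" should be True; it is.
D is a knight; "it is false that A is a knave" is True, as required.

A is a knight, B is a knight, C is a knight, and D is a knight.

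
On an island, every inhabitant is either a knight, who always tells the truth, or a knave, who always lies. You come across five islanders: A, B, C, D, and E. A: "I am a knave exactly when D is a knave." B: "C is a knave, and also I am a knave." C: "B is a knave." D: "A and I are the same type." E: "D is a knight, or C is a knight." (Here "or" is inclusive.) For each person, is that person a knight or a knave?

A is a knight, B is a knave, C is a knight, D is a knight, and E is a knight.

As a knight, A's statement "I am a knave exactly when D is a knave" should be True; it is.
B is a knave; "C is a knave, and also I am a knave" is false, as required.
C is a knight; "B is a knave" is True, as required.
D (knight): "A and I are the same type" — True. ✓
As a knight, E's statement "D is a knight, or C is a knight" should be True; it is.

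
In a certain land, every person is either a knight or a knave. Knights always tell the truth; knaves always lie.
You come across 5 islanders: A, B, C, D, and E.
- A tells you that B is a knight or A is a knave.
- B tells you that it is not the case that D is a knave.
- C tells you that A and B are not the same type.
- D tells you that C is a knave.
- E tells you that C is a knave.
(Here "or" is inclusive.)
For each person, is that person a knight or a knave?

Suppose A is a knave. Then A's statement "B is a knight or A is a knave" would have to be false. Checking the 16 ways to assign the others, none is consistent with every speaker.
(For instance, with B=knight, C=knave, D=knight, E=knight, A's claim "B is a knight or A is a knave" comes out true where it would need to be false.)
So A must be a knight, making "B is a knight or A is a knave" true. Taking A=knight, B=knight, C=knave, D=knight, E=knight, each remaining statement checks out:
  B (knight): "it is not the case that D is a knave" — true. ✓
  C (knave): "A and B are not the same type" — false. ✓
  D (knight): "C is a knave" — true. ✓
  E (knight): "C is a knave" — true. ✓
This is the unique consistent assignment.

A is a knight, B is a knight, C is a knave, D is a knight, and E is a knight.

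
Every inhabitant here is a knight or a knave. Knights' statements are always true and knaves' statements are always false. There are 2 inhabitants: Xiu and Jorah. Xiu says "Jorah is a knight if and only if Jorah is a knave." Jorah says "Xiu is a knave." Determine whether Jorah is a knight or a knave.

Jorah is a knight.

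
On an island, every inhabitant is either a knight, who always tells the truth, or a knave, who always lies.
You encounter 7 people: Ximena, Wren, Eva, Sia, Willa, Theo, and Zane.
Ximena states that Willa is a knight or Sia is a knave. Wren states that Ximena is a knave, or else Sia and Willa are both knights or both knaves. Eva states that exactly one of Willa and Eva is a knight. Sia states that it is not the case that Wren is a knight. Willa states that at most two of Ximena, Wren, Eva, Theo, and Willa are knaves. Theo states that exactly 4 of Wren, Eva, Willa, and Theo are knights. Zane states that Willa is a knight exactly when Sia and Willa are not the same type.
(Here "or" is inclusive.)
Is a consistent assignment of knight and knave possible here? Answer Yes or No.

One consistent assignment: Ximena=knight, Wren=knight, Eva=knave, Sia=knave, Willa=knave, Theo=knave, Zane=knight.

Yes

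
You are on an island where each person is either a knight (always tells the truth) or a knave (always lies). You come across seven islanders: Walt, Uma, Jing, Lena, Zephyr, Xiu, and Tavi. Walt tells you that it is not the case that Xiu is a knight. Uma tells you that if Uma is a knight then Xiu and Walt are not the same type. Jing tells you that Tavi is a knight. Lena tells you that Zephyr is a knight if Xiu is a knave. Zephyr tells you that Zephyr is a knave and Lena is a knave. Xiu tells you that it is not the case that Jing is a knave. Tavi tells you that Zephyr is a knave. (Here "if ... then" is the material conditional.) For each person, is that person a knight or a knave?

Walt is a knave, and the claim "it is not the case that Xiu is a knight" is indeed false.
Uma is a knight, and the claim "if Uma is a knight then Xiu and Walt are not the same type" is indeed True.
Jing is a knight, so "Tavi is a knight" must be True — and it is.
Lena (knight): "Zephyr is a knight if Xiu is a knave" — True. ✓
As a knave, Zephyr's statement "Zephyr is a knave and Lena is a knave" should be false; it is.
Xiu is a knight; "it is not the case that Jing is a knave" is True, as required.
Tavi is a knight, and the claim "Zephyr is a knave" is indeed True.

Walt is a knave, Uma is a knight, Jing is a knight, Lena is a knight, Zephyr is a knave, Xiu is a knight, and Tavi is a knight.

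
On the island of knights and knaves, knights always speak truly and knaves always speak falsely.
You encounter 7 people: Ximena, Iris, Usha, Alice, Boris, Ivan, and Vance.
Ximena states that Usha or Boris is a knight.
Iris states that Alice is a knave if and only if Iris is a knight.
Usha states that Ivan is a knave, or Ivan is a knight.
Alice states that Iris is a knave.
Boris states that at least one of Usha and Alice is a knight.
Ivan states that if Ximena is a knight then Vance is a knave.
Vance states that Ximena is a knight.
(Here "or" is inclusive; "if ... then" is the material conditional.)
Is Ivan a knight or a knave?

Ivan is a knave.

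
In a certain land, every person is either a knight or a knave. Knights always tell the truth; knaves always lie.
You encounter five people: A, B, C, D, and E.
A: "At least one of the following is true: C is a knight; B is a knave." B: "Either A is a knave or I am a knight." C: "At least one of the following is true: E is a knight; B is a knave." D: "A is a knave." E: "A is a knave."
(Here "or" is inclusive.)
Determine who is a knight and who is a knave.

Suppose A is a knave. Then A's statement "at least one of the following is true: C is a knight; B is a knave" would have to be false. Checking the 16 ways to assign the others, none is consistent with every speaker.
(For instance, with B=knave, C=knight, D=knave, E=knave, A's claim "at least one of the following is true: C is a knight; B is a knave" comes out true where it would need to be false.)
So A must be a knight, making "at least one of the following is true: C is a knight; B is a knave" true. Taking A=knight, B=knave, C=knight, D=knave, E=knave, each remaining statement checks out:
  B (knave): "either A is a knave or I am a knight" — false. ✓
  C (knight): "at least one of the following is true: E is a knight; B is a knave" — true. ✓
  D (knave): "A is a knave" — false. ✓
  E (knave): "A is a knave" — false. ✓
This is the unique consistent assignment.

Knights: A and C. Knaves: B, D, and E.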